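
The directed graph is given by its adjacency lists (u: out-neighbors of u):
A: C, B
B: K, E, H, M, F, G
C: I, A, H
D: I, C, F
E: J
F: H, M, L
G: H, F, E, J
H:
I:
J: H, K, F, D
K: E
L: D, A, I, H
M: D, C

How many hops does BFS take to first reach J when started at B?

Level 0: B
Level 1: E, F, G, H, K, M
Level 2: C, D, J, L
Level 3: A, I
J first appears at level 2.

2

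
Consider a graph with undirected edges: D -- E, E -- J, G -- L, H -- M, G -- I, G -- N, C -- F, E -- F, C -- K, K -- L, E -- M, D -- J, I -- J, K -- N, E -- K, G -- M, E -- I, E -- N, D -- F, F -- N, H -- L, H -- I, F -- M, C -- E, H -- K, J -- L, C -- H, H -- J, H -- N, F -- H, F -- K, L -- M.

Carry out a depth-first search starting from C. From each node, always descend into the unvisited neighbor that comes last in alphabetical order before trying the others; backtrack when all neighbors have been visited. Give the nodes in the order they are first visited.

Visit C
C → K
K → N
N → H
H → M
M → L
L → J
J → I
I → G
I → E
E → F
F → D

C -> K -> N -> H -> M -> L -> J -> I -> G -> E -> F -> D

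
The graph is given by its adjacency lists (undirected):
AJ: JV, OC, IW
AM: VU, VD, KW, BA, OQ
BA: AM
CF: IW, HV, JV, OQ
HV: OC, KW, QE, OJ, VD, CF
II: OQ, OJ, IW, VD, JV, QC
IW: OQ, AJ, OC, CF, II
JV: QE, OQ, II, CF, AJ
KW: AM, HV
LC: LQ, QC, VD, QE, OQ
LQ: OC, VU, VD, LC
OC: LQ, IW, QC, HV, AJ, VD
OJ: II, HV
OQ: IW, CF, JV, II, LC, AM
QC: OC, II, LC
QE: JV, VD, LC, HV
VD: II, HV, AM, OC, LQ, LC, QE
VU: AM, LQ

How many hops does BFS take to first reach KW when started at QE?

2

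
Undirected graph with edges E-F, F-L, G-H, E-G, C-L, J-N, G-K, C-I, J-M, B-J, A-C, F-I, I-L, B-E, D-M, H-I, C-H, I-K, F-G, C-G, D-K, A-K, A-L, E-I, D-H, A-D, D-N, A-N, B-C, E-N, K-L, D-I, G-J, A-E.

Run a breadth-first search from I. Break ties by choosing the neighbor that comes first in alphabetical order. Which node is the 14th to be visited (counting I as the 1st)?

J

Visit I; enqueue C, D, E, F, H, K, L → queue [C, D, E, F, H, K, L]
Visit C; enqueue A, B, G → queue [D, E, F, H, K, L, A, B, G]
Visit D; enqueue M, N → queue [E, F, H, K, L, A, B, G, M, N]
Visit E → queue [F, H, K, L, A, B, G, M, N]
Visit F → queue [H, K, L, A, B, G, M, N]
Visit H → queue [K, L, A, B, G, M, N]
Visit K → queue [L, A, B, G, M, N]
Visit L → queue [A, B, G, M, N]
Visit A → queue [B, G, M, N]
Visit B; enqueue J → queue [G, M, N, J]
Visit G → queue [M, N, J]
Visit M → queue [N, J]
Visit N → queue [J]
Visit J → queue []

Visit order: I, C, D, E, F, H, K, L, A, B, G, M, N, J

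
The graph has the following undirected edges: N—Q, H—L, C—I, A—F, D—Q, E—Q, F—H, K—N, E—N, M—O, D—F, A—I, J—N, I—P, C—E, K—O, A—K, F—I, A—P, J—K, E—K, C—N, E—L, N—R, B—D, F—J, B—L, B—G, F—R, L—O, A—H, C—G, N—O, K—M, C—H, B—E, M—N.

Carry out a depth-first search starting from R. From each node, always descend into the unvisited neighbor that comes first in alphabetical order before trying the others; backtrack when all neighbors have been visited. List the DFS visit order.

Visit R
R → F
F → A
A → H
H → C
C → E
E → B
B → D
D → Q
Q → N
N → J
J → K
K → M
M → O
O → L
B → G
C → I
I → P

R -> F -> A -> H -> C -> E -> B -> D -> Q -> N -> J -> K -> M -> O -> L -> G -> I -> P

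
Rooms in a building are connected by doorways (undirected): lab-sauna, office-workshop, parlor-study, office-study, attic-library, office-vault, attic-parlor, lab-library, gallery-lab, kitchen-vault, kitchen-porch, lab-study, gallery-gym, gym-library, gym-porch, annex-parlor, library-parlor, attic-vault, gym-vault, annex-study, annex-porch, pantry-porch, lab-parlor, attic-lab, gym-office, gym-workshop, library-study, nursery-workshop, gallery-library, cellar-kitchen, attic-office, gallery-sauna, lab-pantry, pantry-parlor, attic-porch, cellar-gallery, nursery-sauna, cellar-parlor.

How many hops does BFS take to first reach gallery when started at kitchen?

2

Level 0: kitchen
Level 1: cellar, porch, vault
Level 2: annex, attic, gallery, gym, office, pantry, parlor
Level 3: lab, library, sauna, study, workshop
Level 4: nursery
gallery first appears at level 2.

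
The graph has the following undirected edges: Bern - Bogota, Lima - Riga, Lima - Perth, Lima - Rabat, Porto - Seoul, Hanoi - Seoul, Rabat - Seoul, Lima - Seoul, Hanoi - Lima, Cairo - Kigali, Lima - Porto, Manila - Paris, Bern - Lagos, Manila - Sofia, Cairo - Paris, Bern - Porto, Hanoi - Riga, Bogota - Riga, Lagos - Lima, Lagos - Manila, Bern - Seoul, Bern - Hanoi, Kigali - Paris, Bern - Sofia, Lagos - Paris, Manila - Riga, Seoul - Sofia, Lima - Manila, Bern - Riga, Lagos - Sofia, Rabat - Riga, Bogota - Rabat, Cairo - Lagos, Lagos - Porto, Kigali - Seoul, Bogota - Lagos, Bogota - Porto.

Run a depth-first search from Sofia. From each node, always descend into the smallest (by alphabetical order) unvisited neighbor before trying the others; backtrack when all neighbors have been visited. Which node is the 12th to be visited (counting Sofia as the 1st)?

Visit Sofia
Sofia → Bern
Bern → Bogota
Bogota → Lagos
Lagos → Cairo
Cairo → Kigali
Kigali → Paris
Paris → Manila
Manila → Lima
Lima → Hanoi
Hanoi → Riga
Riga → Rabat
Rabat → Seoul
Seoul → Porto
Lima → Perth

Visit order: Sofia, Bern, Bogota, Lagos, Cairo, Kigali, Paris, Manila, Lima, Hanoi, Riga, Rabat, Seoul, Porto, Perth

Rabat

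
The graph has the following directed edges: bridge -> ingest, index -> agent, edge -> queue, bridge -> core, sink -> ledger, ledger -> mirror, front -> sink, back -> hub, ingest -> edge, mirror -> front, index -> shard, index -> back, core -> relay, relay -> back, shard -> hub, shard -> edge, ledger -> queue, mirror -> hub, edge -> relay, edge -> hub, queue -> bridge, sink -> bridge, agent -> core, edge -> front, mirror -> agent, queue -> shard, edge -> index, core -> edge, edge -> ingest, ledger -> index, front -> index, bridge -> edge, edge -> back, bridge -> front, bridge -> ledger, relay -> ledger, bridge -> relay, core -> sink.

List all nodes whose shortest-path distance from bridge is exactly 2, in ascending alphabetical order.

back, hub, index, mirror, queue, sink

Level 0: bridge
Level 1: core, edge, front, ingest, ledger, relay
Level 2: back, hub, index, mirror, queue, sink
Level 3: agent, shard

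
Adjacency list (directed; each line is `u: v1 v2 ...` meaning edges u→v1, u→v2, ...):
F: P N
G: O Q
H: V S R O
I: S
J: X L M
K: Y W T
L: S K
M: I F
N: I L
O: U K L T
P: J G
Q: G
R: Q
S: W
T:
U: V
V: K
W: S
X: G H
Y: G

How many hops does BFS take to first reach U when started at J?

Level 0: J
Level 1: L, M, X
Level 2: F, G, H, I, K, S
Level 3: N, O, P, Q, R, T, V, W, Y
Level 4: U
U first appears at level 4.

4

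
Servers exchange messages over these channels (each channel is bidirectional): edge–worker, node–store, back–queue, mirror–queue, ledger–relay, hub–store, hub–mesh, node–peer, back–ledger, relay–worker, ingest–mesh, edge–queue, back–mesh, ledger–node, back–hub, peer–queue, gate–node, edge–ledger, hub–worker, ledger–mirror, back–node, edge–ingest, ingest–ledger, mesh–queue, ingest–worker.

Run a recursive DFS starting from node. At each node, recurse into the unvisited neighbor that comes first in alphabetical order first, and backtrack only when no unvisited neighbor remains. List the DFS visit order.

node, back, hub, mesh, ingest, edge, ledger, mirror, queue, peer, relay, worker, store, gate

Visit node
node → back
back → hub
hub → mesh
mesh → ingest
ingest → edge
edge → ledger
ledger → mirror
mirror → queue
queue → peer
ledger → relay
relay → worker
hub → store
node → gate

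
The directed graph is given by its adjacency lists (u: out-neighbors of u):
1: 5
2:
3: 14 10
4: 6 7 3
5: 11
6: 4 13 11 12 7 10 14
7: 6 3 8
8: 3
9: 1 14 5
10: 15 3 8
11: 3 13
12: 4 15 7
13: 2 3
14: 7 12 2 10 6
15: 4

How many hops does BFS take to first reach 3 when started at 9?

Level 0: 9
Level 1: 1, 5, 14
Level 2: 2, 6, 7, 10, 11, 12
Level 3: 3, 4, 8, 13, 15
3 first appears at level 3.

3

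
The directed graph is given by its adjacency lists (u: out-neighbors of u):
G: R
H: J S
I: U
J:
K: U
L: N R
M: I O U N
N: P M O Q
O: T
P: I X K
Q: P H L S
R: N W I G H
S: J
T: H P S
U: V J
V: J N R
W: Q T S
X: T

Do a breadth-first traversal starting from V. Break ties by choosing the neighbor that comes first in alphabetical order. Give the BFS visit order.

V → J → N → R → M → O → P → Q → G → H → I → W → U → T → K → X → L → S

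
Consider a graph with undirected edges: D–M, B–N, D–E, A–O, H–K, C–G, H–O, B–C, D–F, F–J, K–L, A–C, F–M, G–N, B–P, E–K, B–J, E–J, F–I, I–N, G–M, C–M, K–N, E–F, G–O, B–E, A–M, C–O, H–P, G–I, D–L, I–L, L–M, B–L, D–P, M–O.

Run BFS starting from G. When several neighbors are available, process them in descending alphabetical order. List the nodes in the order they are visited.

Visit G; enqueue O, N, M, I, C → queue [O, N, M, I, C]
Visit O; enqueue H, A → queue [N, M, I, C, H, A]
Visit N; enqueue K, B → queue [M, I, C, H, A, K, B]
Visit M; enqueue L, F, D → queue [I, C, H, A, K, B, L, F, D]
Visit I → queue [C, H, A, K, B, L, F, D]
Visit C → queue [H, A, K, B, L, F, D]
Visit H; enqueue P → queue [A, K, B, L, F, D, P]
Visit A → queue [K, B, L, F, D, P]
Visit K; enqueue E → queue [B, L, F, D, P, E]
Visit B; enqueue J → queue [L, F, D, P, E, J]
Visit L → queue [F, D, P, E, J]
Visit F → queue [D, P, E, J]
Visit D → queue [P, E, J]
Visit P → queue [E, J]
Visit E → queue [J]
Visit J → queue []

G -> O -> N -> M -> I -> C -> H -> A -> K -> B -> L -> F -> D -> P -> E -> J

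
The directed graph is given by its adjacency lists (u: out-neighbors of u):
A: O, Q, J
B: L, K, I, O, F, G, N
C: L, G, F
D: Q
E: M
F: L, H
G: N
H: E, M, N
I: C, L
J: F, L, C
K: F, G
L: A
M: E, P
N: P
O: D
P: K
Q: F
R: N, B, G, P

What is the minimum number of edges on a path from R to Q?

4

Level 0: R
Level 1: B, G, N, P
Level 2: F, I, K, L, O
Level 3: A, C, D, H
Level 4: E, J, M, Q
Q first appears at level 4.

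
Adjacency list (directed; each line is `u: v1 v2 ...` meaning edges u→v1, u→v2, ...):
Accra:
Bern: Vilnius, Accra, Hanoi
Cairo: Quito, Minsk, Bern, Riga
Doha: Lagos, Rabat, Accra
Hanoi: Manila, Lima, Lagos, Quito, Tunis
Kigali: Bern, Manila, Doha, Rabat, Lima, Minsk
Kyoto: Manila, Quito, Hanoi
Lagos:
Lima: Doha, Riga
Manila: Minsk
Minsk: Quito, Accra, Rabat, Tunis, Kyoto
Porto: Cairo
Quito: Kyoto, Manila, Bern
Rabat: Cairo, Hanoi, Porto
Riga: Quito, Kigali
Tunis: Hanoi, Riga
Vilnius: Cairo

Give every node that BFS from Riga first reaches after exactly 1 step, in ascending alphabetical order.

Level 0: Riga
Level 1: Kigali, Quito
Level 2: Bern, Doha, Kyoto, Lima, Manila, Minsk, Rabat
Level 3: Accra, Cairo, Hanoi, Lagos, Porto, Tunis, Vilnius

Kigali, Quito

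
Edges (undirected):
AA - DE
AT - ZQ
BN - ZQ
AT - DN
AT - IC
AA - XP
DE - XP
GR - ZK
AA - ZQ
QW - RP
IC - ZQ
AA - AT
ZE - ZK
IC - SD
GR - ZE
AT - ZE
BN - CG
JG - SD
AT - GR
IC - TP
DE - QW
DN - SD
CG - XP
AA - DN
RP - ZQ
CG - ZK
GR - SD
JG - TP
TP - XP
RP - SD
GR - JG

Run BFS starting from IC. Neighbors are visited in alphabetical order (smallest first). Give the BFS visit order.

IC, AT, SD, TP, ZQ, AA, DN, GR, ZE, JG, RP, XP, BN, DE, ZK, QW, CG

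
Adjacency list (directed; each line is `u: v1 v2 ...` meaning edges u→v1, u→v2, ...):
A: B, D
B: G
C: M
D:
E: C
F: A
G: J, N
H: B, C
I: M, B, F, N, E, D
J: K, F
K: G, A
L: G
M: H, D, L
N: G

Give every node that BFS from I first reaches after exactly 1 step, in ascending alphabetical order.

B, D, E, F, M, N

Level 0: I
Level 1: B, D, E, F, M, N
Level 2: A, C, G, H, L
Level 3: J
Level 4: K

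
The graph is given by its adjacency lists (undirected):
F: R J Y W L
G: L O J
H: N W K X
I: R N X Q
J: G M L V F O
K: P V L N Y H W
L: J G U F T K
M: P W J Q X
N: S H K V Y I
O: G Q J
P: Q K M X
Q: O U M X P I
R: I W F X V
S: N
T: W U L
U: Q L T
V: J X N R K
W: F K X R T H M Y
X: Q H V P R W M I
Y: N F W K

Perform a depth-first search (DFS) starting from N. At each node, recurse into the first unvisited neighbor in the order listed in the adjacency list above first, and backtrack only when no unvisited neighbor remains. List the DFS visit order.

N -> S -> H -> W -> F -> R -> I -> X -> Q -> O -> G -> L -> J -> M -> P -> K -> V -> Y -> U -> T

Visit N
N → S
N → H
H → W
W → F
F → R
R → I
I → X
X → Q
Q → O
O → G
G → L
L → J
J → M
M → P
P → K
K → V
K → Y
L → U
U → T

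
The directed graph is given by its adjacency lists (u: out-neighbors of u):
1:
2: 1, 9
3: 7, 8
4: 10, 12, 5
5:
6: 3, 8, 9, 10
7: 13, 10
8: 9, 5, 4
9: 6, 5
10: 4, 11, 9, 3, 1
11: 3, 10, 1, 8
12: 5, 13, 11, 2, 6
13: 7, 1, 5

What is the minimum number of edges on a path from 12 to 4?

3

Level 0: 12
Level 1: 2, 5, 6, 11, 13
Level 2: 1, 3, 7, 8, 9, 10
Level 3: 4
4 first appears at level 3.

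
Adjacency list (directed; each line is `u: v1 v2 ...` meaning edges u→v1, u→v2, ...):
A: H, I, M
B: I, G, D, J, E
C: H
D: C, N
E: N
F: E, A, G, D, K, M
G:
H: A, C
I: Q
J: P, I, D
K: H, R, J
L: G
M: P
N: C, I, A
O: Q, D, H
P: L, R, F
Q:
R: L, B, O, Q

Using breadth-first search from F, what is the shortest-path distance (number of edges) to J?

2

Level 0: F
Level 1: A, D, E, G, K, M
Level 2: C, H, I, J, N, P, R
Level 3: B, L, O, Q
J first appears at level 2.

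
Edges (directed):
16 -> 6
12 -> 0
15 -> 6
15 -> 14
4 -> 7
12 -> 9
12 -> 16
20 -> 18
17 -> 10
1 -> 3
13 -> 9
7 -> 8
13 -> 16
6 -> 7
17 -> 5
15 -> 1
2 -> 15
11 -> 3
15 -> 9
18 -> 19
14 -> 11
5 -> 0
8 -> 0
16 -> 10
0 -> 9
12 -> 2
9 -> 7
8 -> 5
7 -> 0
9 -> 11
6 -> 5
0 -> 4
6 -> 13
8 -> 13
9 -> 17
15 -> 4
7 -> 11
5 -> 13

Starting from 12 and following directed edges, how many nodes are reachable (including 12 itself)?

18

BFS from 12 visits: 12, 16, 9, 2, 0, 10, 6, 17, 11, 7, 15, 4, 13, 5, 3, 8, 14, 1
Reachable nodes: 18 of 21 total.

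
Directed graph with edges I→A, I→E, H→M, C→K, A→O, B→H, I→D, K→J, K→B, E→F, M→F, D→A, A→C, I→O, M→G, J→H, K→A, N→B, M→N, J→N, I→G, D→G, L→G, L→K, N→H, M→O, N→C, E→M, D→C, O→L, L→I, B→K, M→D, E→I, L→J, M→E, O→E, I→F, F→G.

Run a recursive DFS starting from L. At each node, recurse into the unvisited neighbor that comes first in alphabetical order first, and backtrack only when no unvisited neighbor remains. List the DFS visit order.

Visit L
L → G
L → I
I → A
A → C
C → K
K → B
B → H
H → M
M → D
M → E
E → F
M → N
M → O
K → J

L -> G -> I -> A -> C -> K -> B -> H -> M -> D -> E -> F -> N -> O -> J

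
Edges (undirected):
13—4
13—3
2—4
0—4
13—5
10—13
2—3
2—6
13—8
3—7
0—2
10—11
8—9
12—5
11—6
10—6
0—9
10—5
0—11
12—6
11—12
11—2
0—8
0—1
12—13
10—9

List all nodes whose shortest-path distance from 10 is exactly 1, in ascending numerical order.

Level 0: 10
Level 1: 5, 6, 9, 11, 13
Level 2: 0, 2, 3, 4, 8, 12
Level 3: 1, 7

5, 6, 9, 11, 13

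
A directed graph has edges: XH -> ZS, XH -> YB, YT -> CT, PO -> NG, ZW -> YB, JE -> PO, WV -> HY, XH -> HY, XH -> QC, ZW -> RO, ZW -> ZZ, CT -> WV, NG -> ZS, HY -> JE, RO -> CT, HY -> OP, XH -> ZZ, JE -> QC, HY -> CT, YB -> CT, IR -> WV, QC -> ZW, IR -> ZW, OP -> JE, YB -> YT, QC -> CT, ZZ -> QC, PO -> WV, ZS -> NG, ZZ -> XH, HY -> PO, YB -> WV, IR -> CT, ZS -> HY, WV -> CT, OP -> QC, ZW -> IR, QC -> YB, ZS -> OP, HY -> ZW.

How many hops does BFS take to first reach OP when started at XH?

2

Level 0: XH
Level 1: HY, QC, YB, ZS, ZZ
Level 2: CT, JE, NG, OP, PO, WV, YT, ZW
Level 3: IR, RO
OP first appears at level 2.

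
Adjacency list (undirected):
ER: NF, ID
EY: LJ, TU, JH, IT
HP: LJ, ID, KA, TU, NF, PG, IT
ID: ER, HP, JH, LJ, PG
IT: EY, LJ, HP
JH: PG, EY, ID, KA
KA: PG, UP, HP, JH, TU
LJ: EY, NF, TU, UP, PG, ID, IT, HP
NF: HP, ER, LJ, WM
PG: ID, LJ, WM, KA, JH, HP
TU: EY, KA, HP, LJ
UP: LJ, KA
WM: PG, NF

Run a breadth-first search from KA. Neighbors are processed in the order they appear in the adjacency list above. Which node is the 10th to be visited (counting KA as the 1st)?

NF

Visit KA; enqueue PG, UP, HP, JH, TU → queue [PG, UP, HP, JH, TU]
Visit PG; enqueue ID, LJ, WM → queue [UP, HP, JH, TU, ID, LJ, WM]
Visit UP → queue [HP, JH, TU, ID, LJ, WM]
Visit HP; enqueue NF, IT → queue [JH, TU, ID, LJ, WM, NF, IT]
Visit JH; enqueue EY → queue [TU, ID, LJ, WM, NF, IT, EY]
Visit TU → queue [ID, LJ, WM, NF, IT, EY]
Visit ID; enqueue ER → queue [LJ, WM, NF, IT, EY, ER]
Visit LJ → queue [WM, NF, IT, EY, ER]
Visit WM → queue [NF, IT, EY, ER]
Visit NF → queue [IT, EY, ER]
Visit IT → queue [EY, ER]
Visit EY → queue [ER]
Visit ER → queue []

Visit order: KA, PG, UP, HP, JH, TU, ID, LJ, WM, NF, IT, EY, ER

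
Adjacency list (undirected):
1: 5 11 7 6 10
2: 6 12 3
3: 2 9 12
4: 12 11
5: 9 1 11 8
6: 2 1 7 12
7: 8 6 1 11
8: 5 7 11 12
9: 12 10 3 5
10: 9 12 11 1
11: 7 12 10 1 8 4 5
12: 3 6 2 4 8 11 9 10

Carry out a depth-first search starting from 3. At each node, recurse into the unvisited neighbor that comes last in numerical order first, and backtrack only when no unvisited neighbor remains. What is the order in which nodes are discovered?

Visit 3
3 → 12
12 → 11
11 → 10
10 → 9
9 → 5
5 → 8
8 → 7
7 → 6
6 → 2
6 → 1
11 → 4

3, 12, 11, 10, 9, 5, 8, 7, 6, 2, 1, 4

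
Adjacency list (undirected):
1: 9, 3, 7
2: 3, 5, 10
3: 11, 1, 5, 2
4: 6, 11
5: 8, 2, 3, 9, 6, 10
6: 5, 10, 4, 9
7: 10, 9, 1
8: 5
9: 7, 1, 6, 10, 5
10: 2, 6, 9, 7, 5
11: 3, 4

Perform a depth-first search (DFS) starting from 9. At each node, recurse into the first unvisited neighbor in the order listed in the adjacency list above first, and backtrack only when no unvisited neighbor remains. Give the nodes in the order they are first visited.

9, 7, 10, 2, 3, 11, 4, 6, 5, 8, 1

Visit 9
9 → 7
7 → 10
10 → 2
2 → 3
3 → 11
11 → 4
4 → 6
6 → 5
5 → 8
3 → 1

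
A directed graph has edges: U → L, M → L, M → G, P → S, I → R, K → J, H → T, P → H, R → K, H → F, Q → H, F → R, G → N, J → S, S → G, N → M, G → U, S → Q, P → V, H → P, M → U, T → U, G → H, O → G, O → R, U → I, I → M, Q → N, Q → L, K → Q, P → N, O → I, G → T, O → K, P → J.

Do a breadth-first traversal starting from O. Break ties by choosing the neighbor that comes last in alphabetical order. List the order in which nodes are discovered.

O, R, K, I, G, Q, J, M, U, T, N, H, L, S, P, F, V

Visit O; enqueue R, K, I, G → queue [R, K, I, G]
Visit R → queue [K, I, G]
Visit K; enqueue Q, J → queue [I, G, Q, J]
Visit I; enqueue M → queue [G, Q, J, M]
Visit G; enqueue U, T, N, H → queue [Q, J, M, U, T, N, H]
Visit Q; enqueue L → queue [J, M, U, T, N, H, L]
Visit J; enqueue S → queue [M, U, T, N, H, L, S]
Visit M → queue [U, T, N, H, L, S]
Visit U → queue [T, N, H, L, S]
Visit T → queue [N, H, L, S]
Visit N → queue [H, L, S]
Visit H; enqueue P, F → queue [L, S, P, F]
Visit L → queue [S, P, F]
Visit S → queue [P, F]
Visit P; enqueue V → queue [F, V]
Visit F → queue [V]
Visit V → queue []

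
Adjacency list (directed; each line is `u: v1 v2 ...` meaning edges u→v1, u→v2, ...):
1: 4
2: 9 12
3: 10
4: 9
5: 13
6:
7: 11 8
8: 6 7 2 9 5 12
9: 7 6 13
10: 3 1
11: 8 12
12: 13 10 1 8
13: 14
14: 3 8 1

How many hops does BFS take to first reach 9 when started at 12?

Level 0: 12
Level 1: 1, 8, 10, 13
Level 2: 2, 3, 4, 5, 6, 7, 9, 14
Level 3: 11
9 first appears at level 2.

2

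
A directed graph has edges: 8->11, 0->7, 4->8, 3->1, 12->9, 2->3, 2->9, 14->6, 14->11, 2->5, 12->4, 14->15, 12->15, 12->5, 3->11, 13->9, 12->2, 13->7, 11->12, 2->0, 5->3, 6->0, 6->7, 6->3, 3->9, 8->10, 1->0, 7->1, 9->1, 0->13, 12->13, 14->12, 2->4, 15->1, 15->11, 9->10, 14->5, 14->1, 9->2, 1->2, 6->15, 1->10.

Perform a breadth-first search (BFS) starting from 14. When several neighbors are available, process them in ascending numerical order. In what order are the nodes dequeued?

Visit 14; enqueue 1, 5, 6, 11, 12, 15 → queue [1, 5, 6, 11, 12, 15]
Visit 1; enqueue 0, 2, 10 → queue [5, 6, 11, 12, 15, 0, 2, 10]
Visit 5; enqueue 3 → queue [6, 11, 12, 15, 0, 2, 10, 3]
Visit 6; enqueue 7 → queue [11, 12, 15, 0, 2, 10, 3, 7]
Visit 11 → queue [12, 15, 0, 2, 10, 3, 7]
Visit 12; enqueue 4, 9, 13 → queue [15, 0, 2, 10, 3, 7, 4, 9, 13]
Visit 15 → queue [0, 2, 10, 3, 7, 4, 9, 13]
Visit 0 → queue [2, 10, 3, 7, 4, 9, 13]
Visit 2 → queue [10, 3, 7, 4, 9, 13]
Visit 10 → queue [3, 7, 4, 9, 13]
Visit 3 → queue [7, 4, 9, 13]
Visit 7 → queue [4, 9, 13]
Visit 4; enqueue 8 → queue [9, 13, 8]
Visit 9 → queue [13, 8]
Visit 13 → queue [8]
Visit 8 → queue []

14 -> 1 -> 5 -> 6 -> 11 -> 12 -> 15 -> 0 -> 2 -> 10 -> 3 -> 7 -> 4 -> 9 -> 13 -> 8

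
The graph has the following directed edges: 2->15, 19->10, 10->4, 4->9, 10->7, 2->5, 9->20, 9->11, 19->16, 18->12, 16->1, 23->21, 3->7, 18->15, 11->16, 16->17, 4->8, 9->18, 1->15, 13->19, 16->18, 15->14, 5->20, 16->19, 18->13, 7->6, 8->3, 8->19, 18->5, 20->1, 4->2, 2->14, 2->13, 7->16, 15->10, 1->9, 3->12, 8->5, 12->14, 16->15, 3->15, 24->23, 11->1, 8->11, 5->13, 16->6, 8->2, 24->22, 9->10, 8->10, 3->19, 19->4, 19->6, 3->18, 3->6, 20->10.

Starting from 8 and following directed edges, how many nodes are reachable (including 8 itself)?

20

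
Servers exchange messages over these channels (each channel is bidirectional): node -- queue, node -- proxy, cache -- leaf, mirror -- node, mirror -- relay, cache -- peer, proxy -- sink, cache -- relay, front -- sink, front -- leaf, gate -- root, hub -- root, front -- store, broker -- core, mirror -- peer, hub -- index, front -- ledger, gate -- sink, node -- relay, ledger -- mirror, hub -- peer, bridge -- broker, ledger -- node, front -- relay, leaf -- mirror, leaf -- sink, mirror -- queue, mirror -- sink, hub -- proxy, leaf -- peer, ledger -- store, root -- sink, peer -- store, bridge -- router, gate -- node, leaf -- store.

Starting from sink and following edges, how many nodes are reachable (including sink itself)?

BFS from sink visits: sink, front, gate, leaf, mirror, proxy, root, ledger, relay, store, node, cache, peer, queue, hub, index
Reachable nodes: 16 of 20 total.

16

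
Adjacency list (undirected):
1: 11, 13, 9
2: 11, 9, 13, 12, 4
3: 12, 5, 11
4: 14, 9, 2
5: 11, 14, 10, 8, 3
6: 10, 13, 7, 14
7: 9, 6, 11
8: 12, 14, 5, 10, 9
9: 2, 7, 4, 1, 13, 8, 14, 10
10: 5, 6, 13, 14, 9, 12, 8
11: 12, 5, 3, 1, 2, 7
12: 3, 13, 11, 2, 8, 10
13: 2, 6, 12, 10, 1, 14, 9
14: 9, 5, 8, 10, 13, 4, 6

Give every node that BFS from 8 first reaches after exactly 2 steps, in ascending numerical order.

1, 2, 3, 4, 6, 7, 11, 13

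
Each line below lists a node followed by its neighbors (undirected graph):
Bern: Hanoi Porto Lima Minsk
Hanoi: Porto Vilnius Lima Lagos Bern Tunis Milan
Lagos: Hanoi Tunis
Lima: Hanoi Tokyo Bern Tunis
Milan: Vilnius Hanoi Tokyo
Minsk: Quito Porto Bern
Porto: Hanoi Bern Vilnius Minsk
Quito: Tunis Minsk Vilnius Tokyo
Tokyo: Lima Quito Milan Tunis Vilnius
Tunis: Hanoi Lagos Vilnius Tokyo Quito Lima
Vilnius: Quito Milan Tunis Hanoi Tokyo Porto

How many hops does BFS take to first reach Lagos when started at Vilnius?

2

Level 0: Vilnius
Level 1: Hanoi, Milan, Porto, Quito, Tokyo, Tunis
Level 2: Bern, Lagos, Lima, Minsk
Lagos first appears at level 2.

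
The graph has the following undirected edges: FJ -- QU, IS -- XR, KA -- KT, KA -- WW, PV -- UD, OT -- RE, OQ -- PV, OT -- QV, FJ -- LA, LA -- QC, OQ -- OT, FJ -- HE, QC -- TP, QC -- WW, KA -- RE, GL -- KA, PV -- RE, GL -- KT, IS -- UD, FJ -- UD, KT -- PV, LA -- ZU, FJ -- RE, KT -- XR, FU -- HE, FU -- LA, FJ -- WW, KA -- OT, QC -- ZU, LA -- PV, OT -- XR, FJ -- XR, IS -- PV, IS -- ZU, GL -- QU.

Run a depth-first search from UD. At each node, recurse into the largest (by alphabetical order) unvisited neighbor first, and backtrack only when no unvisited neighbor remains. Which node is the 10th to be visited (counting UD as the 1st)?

Visit UD
UD → PV
PV → RE
RE → OT
OT → XR
XR → KT
KT → KA
KA → WW
WW → QC
QC → ZU
ZU → LA
LA → FU
FU → HE
HE → FJ
FJ → QU
QU → GL
ZU → IS
QC → TP
OT → QV
OT → OQ

Visit order: UD, PV, RE, OT, XR, KT, KA, WW, QC, ZU, LA, FU, HE, FJ, QU, GL, IS, TP, QV, OQ

ZU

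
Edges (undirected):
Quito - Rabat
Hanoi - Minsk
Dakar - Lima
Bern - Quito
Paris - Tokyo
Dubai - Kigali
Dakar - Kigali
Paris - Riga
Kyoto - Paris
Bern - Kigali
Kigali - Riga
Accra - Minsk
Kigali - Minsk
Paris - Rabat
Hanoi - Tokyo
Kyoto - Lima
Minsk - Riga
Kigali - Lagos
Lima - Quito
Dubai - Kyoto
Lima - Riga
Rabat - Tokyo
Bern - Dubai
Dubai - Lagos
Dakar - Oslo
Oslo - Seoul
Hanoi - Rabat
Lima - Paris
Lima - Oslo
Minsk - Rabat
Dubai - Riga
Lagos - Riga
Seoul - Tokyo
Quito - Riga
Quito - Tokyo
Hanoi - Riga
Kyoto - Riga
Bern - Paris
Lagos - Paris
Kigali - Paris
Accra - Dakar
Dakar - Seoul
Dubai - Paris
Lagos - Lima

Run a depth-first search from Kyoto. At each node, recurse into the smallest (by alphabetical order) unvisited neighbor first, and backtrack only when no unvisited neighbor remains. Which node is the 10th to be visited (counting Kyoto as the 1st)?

Paris

Visit Kyoto
Kyoto → Dubai
Dubai → Bern
Bern → Kigali
Kigali → Dakar
Dakar → Accra
Accra → Minsk
Minsk → Hanoi
Hanoi → Rabat
Rabat → Paris
Paris → Lagos
Lagos → Lima
Lima → Oslo
Oslo → Seoul
Seoul → Tokyo
Tokyo → Quito
Quito → Riga

Visit order: Kyoto, Dubai, Bern, Kigali, Dakar, Accra, Minsk, Hanoi, Rabat, Paris, Lagos, Lima, Oslo, Seoul, Tokyo, Quito, Riga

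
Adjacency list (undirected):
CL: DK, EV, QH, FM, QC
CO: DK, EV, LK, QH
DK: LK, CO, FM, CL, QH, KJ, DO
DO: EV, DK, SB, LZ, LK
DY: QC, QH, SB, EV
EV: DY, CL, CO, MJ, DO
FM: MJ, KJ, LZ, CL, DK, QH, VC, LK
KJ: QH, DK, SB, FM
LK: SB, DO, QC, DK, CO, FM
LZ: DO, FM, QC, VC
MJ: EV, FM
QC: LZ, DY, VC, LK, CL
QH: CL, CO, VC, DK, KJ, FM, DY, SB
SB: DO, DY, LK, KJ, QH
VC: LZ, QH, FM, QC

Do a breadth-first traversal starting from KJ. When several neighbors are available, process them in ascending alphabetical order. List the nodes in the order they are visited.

KJ DK FM QH SB CL CO DO LK LZ MJ VC DY EV QC

Visit KJ; enqueue DK, FM, QH, SB → queue [DK, FM, QH, SB]
Visit DK; enqueue CL, CO, DO, LK → queue [FM, QH, SB, CL, CO, DO, LK]
Visit FM; enqueue LZ, MJ, VC → queue [QH, SB, CL, CO, DO, LK, LZ, MJ, VC]
Visit QH; enqueue DY → queue [SB, CL, CO, DO, LK, LZ, MJ, VC, DY]
Visit SB → queue [CL, CO, DO, LK, LZ, MJ, VC, DY]
Visit CL; enqueue EV, QC → queue [CO, DO, LK, LZ, MJ, VC, DY, EV, QC]
Visit CO → queue [DO, LK, LZ, MJ, VC, DY, EV, QC]
Visit DO → queue [LK, LZ, MJ, VC, DY, EV, QC]
Visit LK → queue [LZ, MJ, VC, DY, EV, QC]
Visit LZ → queue [MJ, VC, DY, EV, QC]
Visit MJ → queue [VC, DY, EV, QC]
Visit VC → queue [DY, EV, QC]
Visit DY → queue [EV, QC]
Visit EV → queue [QC]
Visit QC → queue []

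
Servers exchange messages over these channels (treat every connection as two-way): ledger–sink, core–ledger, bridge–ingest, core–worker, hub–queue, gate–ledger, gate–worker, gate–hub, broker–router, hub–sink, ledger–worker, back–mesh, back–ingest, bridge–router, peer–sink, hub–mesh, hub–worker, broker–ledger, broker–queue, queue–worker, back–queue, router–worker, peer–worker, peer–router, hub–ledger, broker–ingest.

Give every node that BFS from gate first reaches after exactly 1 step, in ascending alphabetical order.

Level 0: gate
Level 1: hub, ledger, worker
Level 2: broker, core, mesh, peer, queue, router, sink
Level 3: back, bridge, ingest

hub, ledger, worker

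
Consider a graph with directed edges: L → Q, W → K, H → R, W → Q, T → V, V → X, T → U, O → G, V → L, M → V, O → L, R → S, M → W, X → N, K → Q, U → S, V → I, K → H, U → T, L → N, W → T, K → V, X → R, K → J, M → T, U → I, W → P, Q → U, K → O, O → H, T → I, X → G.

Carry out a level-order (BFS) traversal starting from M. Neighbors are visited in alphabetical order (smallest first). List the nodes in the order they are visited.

Visit M; enqueue T, V, W → queue [T, V, W]
Visit T; enqueue I, U → queue [V, W, I, U]
Visit V; enqueue L, X → queue [W, I, U, L, X]
Visit W; enqueue K, P, Q → queue [I, U, L, X, K, P, Q]
Visit I → queue [U, L, X, K, P, Q]
Visit U; enqueue S → queue [L, X, K, P, Q, S]
Visit L; enqueue N → queue [X, K, P, Q, S, N]
Visit X; enqueue G, R → queue [K, P, Q, S, N, G, R]
Visit K; enqueue H, J, O → queue [P, Q, S, N, G, R, H, J, O]
Visit P → queue [Q, S, N, G, R, H, J, O]
Visit Q → queue [S, N, G, R, H, J, O]
Visit S → queue [N, G, R, H, J, O]
Visit N → queue [G, R, H, J, O]
Visit G → queue [R, H, J, O]
Visit R → queue [H, J, O]
Visit H → queue [J, O]
Visit J → queue [O]
Visit O → queue []

M T V W I U L X K P Q S N G R H J O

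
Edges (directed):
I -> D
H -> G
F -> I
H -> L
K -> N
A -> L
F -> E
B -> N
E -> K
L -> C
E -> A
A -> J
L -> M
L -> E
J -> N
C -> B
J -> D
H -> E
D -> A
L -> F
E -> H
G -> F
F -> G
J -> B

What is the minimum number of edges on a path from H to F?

Level 0: H
Level 1: E, G, L
Level 2: A, C, F, K, M
Level 3: B, I, J, N
Level 4: D
F first appears at level 2.

2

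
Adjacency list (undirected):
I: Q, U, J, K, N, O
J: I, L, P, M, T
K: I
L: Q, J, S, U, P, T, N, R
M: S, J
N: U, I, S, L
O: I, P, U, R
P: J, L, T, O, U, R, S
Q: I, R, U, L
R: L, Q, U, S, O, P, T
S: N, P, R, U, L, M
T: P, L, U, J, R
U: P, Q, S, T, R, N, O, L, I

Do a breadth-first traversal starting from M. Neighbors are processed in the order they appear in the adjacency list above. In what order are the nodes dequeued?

Visit M; enqueue S, J → queue [S, J]
Visit S; enqueue N, P, R, U, L → queue [J, N, P, R, U, L]
Visit J; enqueue I, T → queue [N, P, R, U, L, I, T]
Visit N → queue [P, R, U, L, I, T]
Visit P; enqueue O → queue [R, U, L, I, T, O]
Visit R; enqueue Q → queue [U, L, I, T, O, Q]
Visit U → queue [L, I, T, O, Q]
Visit L → queue [I, T, O, Q]
Visit I; enqueue K → queue [T, O, Q, K]
Visit T → queue [O, Q, K]
Visit O → queue [Q, K]
Visit Q → queue [K]
Visit K → queue []

M, S, J, N, P, R, U, L, I, T, O, Q, K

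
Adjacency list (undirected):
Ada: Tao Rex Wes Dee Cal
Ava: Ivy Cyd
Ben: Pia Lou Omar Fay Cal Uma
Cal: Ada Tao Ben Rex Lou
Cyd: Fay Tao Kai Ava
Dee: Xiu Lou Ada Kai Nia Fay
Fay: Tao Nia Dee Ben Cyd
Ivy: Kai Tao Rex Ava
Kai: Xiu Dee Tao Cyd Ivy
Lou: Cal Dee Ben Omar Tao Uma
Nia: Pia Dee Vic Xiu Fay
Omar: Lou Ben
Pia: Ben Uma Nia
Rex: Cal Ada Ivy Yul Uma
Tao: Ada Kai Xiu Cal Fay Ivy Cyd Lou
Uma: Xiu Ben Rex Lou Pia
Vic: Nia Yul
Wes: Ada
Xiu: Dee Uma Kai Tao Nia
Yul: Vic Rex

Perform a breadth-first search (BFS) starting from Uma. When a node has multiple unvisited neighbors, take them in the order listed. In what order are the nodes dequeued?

Uma Xiu Ben Rex Lou Pia Dee Kai Tao Nia Omar Fay Cal Ada Ivy Yul Cyd Vic Wes Ava

Visit Uma; enqueue Xiu, Ben, Rex, Lou, Pia → queue [Xiu, Ben, Rex, Lou, Pia]
Visit Xiu; enqueue Dee, Kai, Tao, Nia → queue [Ben, Rex, Lou, Pia, Dee, Kai, Tao, Nia]
Visit Ben; enqueue Omar, Fay, Cal → queue [Rex, Lou, Pia, Dee, Kai, Tao, Nia, Omar, Fay, Cal]
Visit Rex; enqueue Ada, Ivy, Yul → queue [Lou, Pia, Dee, Kai, Tao, Nia, Omar, Fay, Cal, Ada, Ivy, Yul]
Visit Lou → queue [Pia, Dee, Kai, Tao, Nia, Omar, Fay, Cal, Ada, Ivy, Yul]
Visit Pia → queue [Dee, Kai, Tao, Nia, Omar, Fay, Cal, Ada, Ivy, Yul]
Visit Dee → queue [Kai, Tao, Nia, Omar, Fay, Cal, Ada, Ivy, Yul]
Visit Kai; enqueue Cyd → queue [Tao, Nia, Omar, Fay, Cal, Ada, Ivy, Yul, Cyd]
Visit Tao → queue [Nia, Omar, Fay, Cal, Ada, Ivy, Yul, Cyd]
Visit Nia; enqueue Vic → queue [Omar, Fay, Cal, Ada, Ivy, Yul, Cyd, Vic]
Visit Omar → queue [Fay, Cal, Ada, Ivy, Yul, Cyd, Vic]
Visit Fay → queue [Cal, Ada, Ivy, Yul, Cyd, Vic]
Visit Cal → queue [Ada, Ivy, Yul, Cyd, Vic]
Visit Ada; enqueue Wes → queue [Ivy, Yul, Cyd, Vic, Wes]
Visit Ivy; enqueue Ava → queue [Yul, Cyd, Vic, Wes, Ava]
Visit Yul → queue [Cyd, Vic, Wes, Ava]
Visit Cyd → queue [Vic, Wes, Ava]
Visit Vic → queue [Wes, Ava]
Visit Wes → queue [Ava]
Visit Ava → queue []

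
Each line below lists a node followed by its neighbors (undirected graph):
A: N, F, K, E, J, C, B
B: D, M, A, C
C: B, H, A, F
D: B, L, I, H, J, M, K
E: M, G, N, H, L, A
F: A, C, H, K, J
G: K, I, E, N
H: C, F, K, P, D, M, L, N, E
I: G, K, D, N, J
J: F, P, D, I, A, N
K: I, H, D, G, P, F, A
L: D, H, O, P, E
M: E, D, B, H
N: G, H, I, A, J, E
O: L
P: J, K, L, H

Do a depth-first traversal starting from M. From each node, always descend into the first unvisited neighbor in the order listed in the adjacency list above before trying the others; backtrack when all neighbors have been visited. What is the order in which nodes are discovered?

M, E, G, K, I, D, B, A, N, H, C, F, J, P, L, O

Visit M
M → E
E → G
G → K
K → I
I → D
D → B
B → A
A → N
N → H
H → C
C → F
F → J
J → P
P → L
L → O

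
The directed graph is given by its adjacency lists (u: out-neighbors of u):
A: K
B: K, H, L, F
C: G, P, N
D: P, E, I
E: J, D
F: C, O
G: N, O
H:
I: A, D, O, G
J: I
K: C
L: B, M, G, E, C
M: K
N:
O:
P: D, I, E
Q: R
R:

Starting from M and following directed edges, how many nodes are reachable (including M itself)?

12

BFS from M visits: M, K, C, P, N, G, I, E, D, O, A, J
Reachable nodes: 12 of 18 total.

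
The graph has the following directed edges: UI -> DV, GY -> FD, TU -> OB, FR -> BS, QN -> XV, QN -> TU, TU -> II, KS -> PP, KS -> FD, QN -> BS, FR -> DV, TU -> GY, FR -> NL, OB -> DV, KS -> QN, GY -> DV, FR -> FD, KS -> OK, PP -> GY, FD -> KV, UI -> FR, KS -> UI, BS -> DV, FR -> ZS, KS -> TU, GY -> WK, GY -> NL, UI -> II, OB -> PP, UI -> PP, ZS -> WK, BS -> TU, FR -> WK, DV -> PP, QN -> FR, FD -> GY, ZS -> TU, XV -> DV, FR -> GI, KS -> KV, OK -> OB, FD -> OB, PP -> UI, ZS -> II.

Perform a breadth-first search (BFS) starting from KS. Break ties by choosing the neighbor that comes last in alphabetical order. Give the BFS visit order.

KS → UI → TU → QN → PP → OK → KV → FD → II → FR → DV → OB → GY → XV → BS → ZS → WK → NL → GI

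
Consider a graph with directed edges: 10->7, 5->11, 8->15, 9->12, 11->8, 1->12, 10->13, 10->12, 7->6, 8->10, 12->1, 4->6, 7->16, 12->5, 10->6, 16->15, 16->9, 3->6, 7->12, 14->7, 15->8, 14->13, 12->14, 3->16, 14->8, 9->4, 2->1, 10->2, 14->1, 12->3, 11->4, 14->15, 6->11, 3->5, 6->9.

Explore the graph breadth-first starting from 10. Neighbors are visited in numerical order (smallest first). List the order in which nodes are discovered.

Visit 10; enqueue 2, 6, 7, 12, 13 → queue [2, 6, 7, 12, 13]
Visit 2; enqueue 1 → queue [6, 7, 12, 13, 1]
Visit 6; enqueue 9, 11 → queue [7, 12, 13, 1, 9, 11]
Visit 7; enqueue 16 → queue [12, 13, 1, 9, 11, 16]
Visit 12; enqueue 3, 5, 14 → queue [13, 1, 9, 11, 16, 3, 5, 14]
Visit 13 → queue [1, 9, 11, 16, 3, 5, 14]
Visit 1 → queue [9, 11, 16, 3, 5, 14]
Visit 9; enqueue 4 → queue [11, 16, 3, 5, 14, 4]
Visit 11; enqueue 8 → queue [16, 3, 5, 14, 4, 8]
Visit 16; enqueue 15 → queue [3, 5, 14, 4, 8, 15]
Visit 3 → queue [5, 14, 4, 8, 15]
Visit 5 → queue [14, 4, 8, 15]
Visit 14 → queue [4, 8, 15]
Visit 4 → queue [8, 15]
Visit 8 → queue [15]
Visit 15 → queue []

10 -> 2 -> 6 -> 7 -> 12 -> 13 -> 1 -> 9 -> 11 -> 16 -> 3 -> 5 -> 14 -> 4 -> 8 -> 15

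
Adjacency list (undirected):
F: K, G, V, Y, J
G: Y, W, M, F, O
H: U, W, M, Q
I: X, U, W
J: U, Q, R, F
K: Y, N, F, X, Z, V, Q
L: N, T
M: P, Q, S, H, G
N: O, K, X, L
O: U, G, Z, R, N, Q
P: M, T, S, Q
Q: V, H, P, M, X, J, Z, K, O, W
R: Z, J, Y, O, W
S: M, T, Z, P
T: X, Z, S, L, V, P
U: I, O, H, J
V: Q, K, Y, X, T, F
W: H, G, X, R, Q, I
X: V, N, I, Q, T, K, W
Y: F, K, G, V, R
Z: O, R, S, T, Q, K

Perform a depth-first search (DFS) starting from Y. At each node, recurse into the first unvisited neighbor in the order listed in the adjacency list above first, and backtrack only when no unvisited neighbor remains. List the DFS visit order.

Y, F, K, N, O, U, I, X, V, Q, H, W, G, M, P, T, Z, R, J, S, L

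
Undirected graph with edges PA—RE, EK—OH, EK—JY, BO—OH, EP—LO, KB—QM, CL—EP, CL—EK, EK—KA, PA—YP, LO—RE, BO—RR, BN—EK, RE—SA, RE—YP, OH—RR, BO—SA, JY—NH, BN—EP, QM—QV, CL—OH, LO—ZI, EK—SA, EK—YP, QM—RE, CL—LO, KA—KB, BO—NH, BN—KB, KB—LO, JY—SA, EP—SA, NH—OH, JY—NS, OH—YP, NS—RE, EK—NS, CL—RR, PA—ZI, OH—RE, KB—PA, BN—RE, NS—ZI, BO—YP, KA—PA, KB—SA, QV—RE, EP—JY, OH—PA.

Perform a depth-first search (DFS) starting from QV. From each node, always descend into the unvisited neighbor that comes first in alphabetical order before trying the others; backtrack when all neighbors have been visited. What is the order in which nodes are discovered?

Visit QV
QV → QM
QM → KB
KB → BN
BN → EK
EK → CL
CL → EP
EP → JY
JY → NH
NH → BO
BO → OH
OH → PA
PA → KA
PA → RE
RE → LO
LO → ZI
ZI → NS
RE → SA
RE → YP
OH → RR

QV → QM → KB → BN → EK → CL → EP → JY → NH → BO → OH → PA → KA → RE → LO → ZI → NS → SA → YP → RR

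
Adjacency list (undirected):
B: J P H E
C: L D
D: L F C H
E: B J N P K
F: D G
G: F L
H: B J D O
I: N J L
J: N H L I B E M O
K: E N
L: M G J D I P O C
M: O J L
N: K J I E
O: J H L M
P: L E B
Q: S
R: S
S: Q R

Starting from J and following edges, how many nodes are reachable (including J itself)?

15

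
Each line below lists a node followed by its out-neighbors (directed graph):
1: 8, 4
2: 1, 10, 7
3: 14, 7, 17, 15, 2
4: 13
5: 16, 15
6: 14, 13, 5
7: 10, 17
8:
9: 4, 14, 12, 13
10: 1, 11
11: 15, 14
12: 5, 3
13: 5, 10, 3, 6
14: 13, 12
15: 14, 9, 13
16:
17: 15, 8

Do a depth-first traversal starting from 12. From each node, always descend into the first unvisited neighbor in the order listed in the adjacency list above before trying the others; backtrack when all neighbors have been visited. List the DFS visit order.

12, 5, 16, 15, 14, 13, 10, 1, 8, 4, 11, 3, 7, 17, 2, 6, 9

Visit 12
12 → 5
5 → 16
5 → 15
15 → 14
14 → 13
13 → 10
10 → 1
1 → 8
1 → 4
10 → 11
13 → 3
3 → 7
7 → 17
3 → 2
13 → 6
15 → 9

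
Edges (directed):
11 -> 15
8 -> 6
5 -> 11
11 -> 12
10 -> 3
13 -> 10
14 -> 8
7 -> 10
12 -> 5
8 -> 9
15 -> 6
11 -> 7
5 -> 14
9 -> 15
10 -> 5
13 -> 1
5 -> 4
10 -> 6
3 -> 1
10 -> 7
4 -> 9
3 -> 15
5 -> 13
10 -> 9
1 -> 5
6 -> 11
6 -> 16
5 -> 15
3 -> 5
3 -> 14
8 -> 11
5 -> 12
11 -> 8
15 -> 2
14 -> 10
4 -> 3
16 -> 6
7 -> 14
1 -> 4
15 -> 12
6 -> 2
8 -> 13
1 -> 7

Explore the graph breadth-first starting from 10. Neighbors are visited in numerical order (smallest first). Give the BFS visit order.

10, 3, 5, 6, 7, 9, 1, 14, 15, 4, 11, 12, 13, 2, 16, 8

Visit 10; enqueue 3, 5, 6, 7, 9 → queue [3, 5, 6, 7, 9]
Visit 3; enqueue 1, 14, 15 → queue [5, 6, 7, 9, 1, 14, 15]
Visit 5; enqueue 4, 11, 12, 13 → queue [6, 7, 9, 1, 14, 15, 4, 11, 12, 13]
Visit 6; enqueue 2, 16 → queue [7, 9, 1, 14, 15, 4, 11, 12, 13, 2, 16]
Visit 7 → queue [9, 1, 14, 15, 4, 11, 12, 13, 2, 16]
Visit 9 → queue [1, 14, 15, 4, 11, 12, 13, 2, 16]
Visit 1 → queue [14, 15, 4, 11, 12, 13, 2, 16]
Visit 14; enqueue 8 → queue [15, 4, 11, 12, 13, 2, 16, 8]
Visit 15 → queue [4, 11, 12, 13, 2, 16, 8]
Visit 4 → queue [11, 12, 13, 2, 16, 8]
Visit 11 → queue [12, 13, 2, 16, 8]
Visit 12 → queue [13, 2, 16, 8]
Visit 13 → queue [2, 16, 8]
Visit 2 → queue [16, 8]
Visit 16 → queue [8]
Visit 8 → queue []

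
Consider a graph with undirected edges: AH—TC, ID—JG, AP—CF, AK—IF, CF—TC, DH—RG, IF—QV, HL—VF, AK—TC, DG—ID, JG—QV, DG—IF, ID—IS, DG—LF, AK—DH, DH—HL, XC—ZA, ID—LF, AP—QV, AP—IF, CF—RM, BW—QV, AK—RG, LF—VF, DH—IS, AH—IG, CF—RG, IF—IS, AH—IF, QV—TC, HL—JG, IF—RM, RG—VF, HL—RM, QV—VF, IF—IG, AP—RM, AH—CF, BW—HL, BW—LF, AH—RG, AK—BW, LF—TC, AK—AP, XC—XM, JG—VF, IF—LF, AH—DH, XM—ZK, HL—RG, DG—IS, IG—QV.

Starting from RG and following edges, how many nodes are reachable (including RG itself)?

BFS from RG visits: RG, AH, AK, CF, DH, HL, VF, IF, IG, TC, AP, BW, RM, IS, JG, LF, QV, DG, ID
Reachable nodes: 19 of 23 total.

19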